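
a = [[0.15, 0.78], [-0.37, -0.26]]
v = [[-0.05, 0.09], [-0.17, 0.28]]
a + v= [[0.1, 0.87], [-0.54, 0.02]]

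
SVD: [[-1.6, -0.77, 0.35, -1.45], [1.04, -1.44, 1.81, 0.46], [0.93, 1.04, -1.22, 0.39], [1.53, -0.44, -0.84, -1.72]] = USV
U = [[-0.46, 0.66, 0.31, 0.51], [-0.57, -0.73, 0.15, 0.34], [0.62, -0.13, -0.07, 0.77], [0.29, -0.11, 0.94, -0.17]]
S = [3.0, 2.59, 2.47, 0.01]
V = [[0.39, 0.56, -0.73, 0.05], [-0.81, 0.18, -0.33, -0.45], [0.42, -0.38, -0.13, -0.82], [-0.12, -0.71, -0.59, 0.36]]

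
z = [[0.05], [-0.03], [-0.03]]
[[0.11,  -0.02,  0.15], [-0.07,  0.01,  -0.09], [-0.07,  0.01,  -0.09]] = z @ [[2.27,-0.39,3.04]]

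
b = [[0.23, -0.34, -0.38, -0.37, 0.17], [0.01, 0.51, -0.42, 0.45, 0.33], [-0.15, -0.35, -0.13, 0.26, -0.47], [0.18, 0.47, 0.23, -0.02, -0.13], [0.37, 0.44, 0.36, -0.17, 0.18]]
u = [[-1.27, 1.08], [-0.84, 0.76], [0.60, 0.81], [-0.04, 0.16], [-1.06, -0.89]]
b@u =[[-0.40,  -0.53], [-1.06,  -0.16], [0.89,  -0.07], [-0.35,  0.85], [-0.81,  0.84]]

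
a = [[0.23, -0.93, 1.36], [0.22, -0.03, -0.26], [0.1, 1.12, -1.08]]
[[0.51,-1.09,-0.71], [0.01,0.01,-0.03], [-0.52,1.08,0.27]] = a @ [[0.11, -0.19, -0.77], [-0.39, 0.7, -0.2], [0.09, -0.29, -0.53]]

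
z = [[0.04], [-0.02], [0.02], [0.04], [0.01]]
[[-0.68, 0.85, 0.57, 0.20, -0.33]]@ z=[[-0.03]]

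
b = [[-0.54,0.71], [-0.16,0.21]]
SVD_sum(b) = [[-0.54, 0.71], [-0.16, 0.21]] + [[0.00,0.0], [-0.00,-0.00]]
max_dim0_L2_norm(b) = 0.74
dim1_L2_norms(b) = [0.89, 0.26]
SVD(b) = [[-0.96, -0.28], [-0.28, 0.96]] @ diag([0.9302687535215818, 0.00021499163466783043]) @ [[0.61, -0.8], [-0.80, -0.61]]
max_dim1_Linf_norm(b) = 0.71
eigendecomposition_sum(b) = [[-0.54, 0.71], [-0.16, 0.21]] + [[0.00, -0.00], [0.0, -0.00]]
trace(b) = -0.33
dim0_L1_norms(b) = [0.7, 0.92]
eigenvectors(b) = [[-0.96, -0.8], [-0.28, -0.6]]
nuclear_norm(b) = 0.93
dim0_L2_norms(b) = [0.56, 0.74]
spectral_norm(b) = 0.93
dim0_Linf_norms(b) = [0.54, 0.71]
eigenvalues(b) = [-0.33, -0.0]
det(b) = 0.00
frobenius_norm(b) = 0.93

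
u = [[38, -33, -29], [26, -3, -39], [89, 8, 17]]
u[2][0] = 89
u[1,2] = -39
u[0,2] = -29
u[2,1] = 8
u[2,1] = 8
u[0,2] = -29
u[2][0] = 89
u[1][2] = -39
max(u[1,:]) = 26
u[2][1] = 8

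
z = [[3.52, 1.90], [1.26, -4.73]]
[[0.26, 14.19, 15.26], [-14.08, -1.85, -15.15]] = z @ [[-1.34, 3.34, 2.28], [2.62, 1.28, 3.81]]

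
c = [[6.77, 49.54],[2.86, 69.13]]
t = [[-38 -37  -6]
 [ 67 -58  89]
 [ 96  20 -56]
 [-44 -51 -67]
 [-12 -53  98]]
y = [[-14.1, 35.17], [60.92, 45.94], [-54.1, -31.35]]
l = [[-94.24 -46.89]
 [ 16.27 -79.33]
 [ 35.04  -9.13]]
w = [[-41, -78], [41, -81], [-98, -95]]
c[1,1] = 69.13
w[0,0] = -41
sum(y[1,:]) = 106.86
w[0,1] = -78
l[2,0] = 35.04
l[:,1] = [-46.89, -79.33, -9.13]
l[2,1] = -9.13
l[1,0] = 16.27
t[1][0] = 67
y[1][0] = 60.92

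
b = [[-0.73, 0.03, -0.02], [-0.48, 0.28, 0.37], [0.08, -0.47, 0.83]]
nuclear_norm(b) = 2.21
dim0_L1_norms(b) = [1.29, 0.78, 1.22]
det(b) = -0.29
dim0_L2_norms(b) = [0.88, 0.55, 0.91]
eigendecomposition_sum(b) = [[-0.72+0.00j, 0.02-0.00j, (-0.01+0j)], [(-0.33+0j), 0.01-0.00j, (-0.01+0j)], [(-0.06+0j), -0j, -0.00+0.00j]] + [[(-0-0j), (0.01+0j), (-0-0.01j)],[(-0.08-0.15j), (0.14+0.4j), (0.19-0.33j)],[(0.07-0.18j), -0.24+0.41j, 0.42-0.09j]] + [[-0.00+0.00j,0.01-0.00j,-0.00+0.01j], [(-0.08+0.15j),0.14-0.40j,(0.19+0.33j)], [(0.07+0.18j),(-0.24-0.41j),(0.42+0.09j)]]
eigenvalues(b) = [(-0.72+0j), (0.55+0.32j), (0.55-0.32j)]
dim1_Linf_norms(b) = [0.73, 0.48, 0.83]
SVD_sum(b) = [[-0.00,-0.01,0.03],[-0.02,-0.10,0.25],[-0.08,-0.36,0.86]] + [[-0.66, 0.22, 0.03], [-0.53, 0.18, 0.03], [0.18, -0.06, -0.01]] + [[-0.06, -0.18, -0.08], [0.07, 0.21, 0.09], [-0.02, -0.05, -0.02]]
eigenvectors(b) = [[0.91+0.00j,  0.00+0.01j,  -0.01j], [(0.41+0j),  -0.44+0.50j,  -0.44-0.50j], [(0.08+0j),  (-0.74+0j),  (-0.74-0j)]]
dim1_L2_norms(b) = [0.73, 0.67, 0.96]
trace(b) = 0.38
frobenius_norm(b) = 1.38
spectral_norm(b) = 0.98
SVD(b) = [[0.03, 0.76, -0.64], [0.28, 0.61, 0.74], [0.96, -0.20, -0.20]] @ diag([0.9764283230702544, 0.9160465557680464, 0.32178632284749187]) @ [[-0.08, -0.38, 0.92], [-0.95, 0.32, 0.05], [0.31, 0.87, 0.39]]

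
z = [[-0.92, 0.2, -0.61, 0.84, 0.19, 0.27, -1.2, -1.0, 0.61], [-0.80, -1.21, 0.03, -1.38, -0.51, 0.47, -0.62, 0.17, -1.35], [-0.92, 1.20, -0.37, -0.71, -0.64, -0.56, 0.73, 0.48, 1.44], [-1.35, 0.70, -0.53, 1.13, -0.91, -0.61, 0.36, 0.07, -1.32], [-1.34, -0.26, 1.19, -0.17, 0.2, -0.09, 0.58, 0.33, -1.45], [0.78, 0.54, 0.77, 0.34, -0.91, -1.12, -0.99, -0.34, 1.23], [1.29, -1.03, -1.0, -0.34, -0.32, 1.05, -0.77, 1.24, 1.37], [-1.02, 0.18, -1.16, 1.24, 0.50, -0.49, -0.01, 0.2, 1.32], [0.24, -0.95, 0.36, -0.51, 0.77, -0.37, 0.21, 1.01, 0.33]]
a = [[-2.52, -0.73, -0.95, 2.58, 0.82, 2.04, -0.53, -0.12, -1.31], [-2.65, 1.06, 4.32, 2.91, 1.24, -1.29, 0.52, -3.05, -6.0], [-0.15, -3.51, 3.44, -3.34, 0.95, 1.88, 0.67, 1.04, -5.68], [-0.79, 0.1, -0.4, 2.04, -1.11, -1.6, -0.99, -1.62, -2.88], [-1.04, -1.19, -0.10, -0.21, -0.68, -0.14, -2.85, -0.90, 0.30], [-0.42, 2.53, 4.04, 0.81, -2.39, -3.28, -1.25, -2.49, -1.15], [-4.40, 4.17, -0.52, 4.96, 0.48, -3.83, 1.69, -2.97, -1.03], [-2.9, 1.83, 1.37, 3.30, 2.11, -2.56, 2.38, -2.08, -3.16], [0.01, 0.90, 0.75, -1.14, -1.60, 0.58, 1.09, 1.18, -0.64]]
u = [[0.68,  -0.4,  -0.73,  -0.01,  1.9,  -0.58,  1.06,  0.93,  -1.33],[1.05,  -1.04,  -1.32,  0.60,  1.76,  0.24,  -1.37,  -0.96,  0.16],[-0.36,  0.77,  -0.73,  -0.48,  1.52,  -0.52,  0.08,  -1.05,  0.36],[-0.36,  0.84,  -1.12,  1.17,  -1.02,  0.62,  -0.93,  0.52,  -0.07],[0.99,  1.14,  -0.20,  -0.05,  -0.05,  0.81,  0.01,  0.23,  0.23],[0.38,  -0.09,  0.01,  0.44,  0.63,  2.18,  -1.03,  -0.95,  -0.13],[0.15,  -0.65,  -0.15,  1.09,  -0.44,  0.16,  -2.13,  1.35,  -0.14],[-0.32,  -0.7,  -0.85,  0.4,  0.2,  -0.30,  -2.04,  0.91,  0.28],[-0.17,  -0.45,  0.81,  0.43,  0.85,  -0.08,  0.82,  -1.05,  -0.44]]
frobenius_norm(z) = 7.47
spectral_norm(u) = 4.58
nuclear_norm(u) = 19.34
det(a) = -1608.05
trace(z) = -2.53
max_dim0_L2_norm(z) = 3.65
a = u @ z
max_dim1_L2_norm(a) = 9.45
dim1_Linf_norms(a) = [2.58, 6.0, 5.68, 2.88, 2.85, 4.04, 4.96, 3.3, 1.6]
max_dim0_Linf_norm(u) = 2.18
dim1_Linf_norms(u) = [1.9, 1.76, 1.52, 1.17, 1.14, 2.18, 2.13, 2.04, 1.05]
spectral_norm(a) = 14.88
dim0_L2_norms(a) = [6.56, 6.58, 7.11, 8.24, 4.21, 6.65, 4.62, 5.88, 9.55]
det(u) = 31.09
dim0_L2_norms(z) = [3.05, 2.41, 2.3, 2.54, 1.83, 1.93, 2.11, 2.02, 3.65]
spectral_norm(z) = 4.23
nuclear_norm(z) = 19.31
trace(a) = -0.97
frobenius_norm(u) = 7.73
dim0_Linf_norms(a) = [4.4, 4.17, 4.32, 4.96, 2.39, 3.83, 2.85, 3.05, 6.0]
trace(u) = 0.55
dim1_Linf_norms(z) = [1.2, 1.38, 1.44, 1.35, 1.45, 1.23, 1.37, 1.32, 1.01]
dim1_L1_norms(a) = [11.6, 23.04, 20.66, 11.53, 7.41, 18.36, 24.05, 21.69, 7.89]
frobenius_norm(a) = 20.35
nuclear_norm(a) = 44.33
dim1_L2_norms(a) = [4.61, 9.17, 8.58, 4.54, 3.47, 7.01, 9.45, 7.45, 2.93]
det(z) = -55.45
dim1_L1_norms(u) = [7.62, 8.5, 5.87, 6.65, 3.71, 5.84, 6.26, 6.0, 5.1]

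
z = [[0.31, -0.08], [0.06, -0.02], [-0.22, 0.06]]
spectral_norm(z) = 0.40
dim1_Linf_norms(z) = [0.31, 0.06, 0.22]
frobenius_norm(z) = 0.40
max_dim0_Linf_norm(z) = 0.31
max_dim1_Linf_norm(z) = 0.31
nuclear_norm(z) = 0.40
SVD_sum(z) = [[0.31,  -0.08], [0.06,  -0.02], [-0.22,  0.06]] + [[0.00, 0.0],  [-0.0, -0.00],  [0.0, 0.00]]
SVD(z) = [[-0.80, 0.42], [-0.16, -0.83], [0.57, 0.36]] @ diag([0.3980920544428966, 0.004766150378852098]) @ [[-0.97, 0.26], [0.26, 0.97]]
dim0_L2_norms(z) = [0.38, 0.1]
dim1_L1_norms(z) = [0.39, 0.08, 0.28]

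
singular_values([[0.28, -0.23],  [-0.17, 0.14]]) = [0.42, 0.0]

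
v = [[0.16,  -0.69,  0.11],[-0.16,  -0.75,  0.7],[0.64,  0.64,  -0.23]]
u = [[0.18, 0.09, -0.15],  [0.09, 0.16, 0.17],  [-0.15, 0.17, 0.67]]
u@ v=[[-0.08, -0.29, 0.12], [0.1, -0.07, 0.08], [0.38, 0.4, -0.05]]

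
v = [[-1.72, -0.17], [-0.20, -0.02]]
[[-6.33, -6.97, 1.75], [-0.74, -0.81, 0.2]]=v@[[3.78, 4.12, -1.41], [-1.03, -0.69, 3.95]]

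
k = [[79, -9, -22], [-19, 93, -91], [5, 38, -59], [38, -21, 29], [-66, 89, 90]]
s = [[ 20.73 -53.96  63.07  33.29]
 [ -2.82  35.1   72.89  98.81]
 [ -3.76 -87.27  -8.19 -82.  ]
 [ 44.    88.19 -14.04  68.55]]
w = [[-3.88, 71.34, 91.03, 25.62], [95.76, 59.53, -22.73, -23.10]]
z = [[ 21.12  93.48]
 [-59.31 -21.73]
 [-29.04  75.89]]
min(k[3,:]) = -21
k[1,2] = -91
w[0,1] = 71.34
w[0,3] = 25.62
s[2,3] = -82.0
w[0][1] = 71.34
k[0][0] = 79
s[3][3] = 68.55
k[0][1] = -9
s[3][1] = 88.19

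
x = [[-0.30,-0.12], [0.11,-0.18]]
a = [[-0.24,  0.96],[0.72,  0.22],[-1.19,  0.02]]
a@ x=[[0.18, -0.14], [-0.19, -0.13], [0.36, 0.14]]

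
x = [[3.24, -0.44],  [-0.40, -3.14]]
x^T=[[3.24,-0.40], [-0.44,-3.14]]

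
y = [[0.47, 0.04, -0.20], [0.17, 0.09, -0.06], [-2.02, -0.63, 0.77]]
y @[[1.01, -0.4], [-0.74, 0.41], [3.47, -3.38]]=[[-0.25, 0.50],  [-0.1, 0.17],  [1.1, -2.05]]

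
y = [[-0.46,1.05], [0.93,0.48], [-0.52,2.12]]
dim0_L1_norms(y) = [1.91, 3.65]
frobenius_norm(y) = 2.68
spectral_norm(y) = 2.47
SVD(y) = [[-0.46, 0.2], [-0.1, -0.98], [-0.88, 0.01]] @ diag([2.4698641529884315, 1.0363257527354692]) @ [[0.23, -0.97], [-0.97, -0.23]]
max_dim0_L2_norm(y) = 2.41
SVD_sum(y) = [[-0.26, 1.1], [-0.06, 0.24], [-0.51, 2.12]] + [[-0.2,-0.05],[0.99,0.24],[-0.01,-0.00]]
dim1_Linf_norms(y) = [1.05, 0.93, 2.12]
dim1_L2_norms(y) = [1.15, 1.05, 2.18]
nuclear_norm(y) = 3.51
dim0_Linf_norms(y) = [0.93, 2.12]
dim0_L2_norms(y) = [1.16, 2.41]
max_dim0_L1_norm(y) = 3.65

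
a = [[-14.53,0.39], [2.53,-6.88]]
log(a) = [[(2.67+3.14j), -0.04-0.00j], [-0.25-0.00j, (1.92+3.14j)]]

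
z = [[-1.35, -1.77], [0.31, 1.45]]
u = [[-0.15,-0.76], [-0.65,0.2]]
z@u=[[1.35,0.67], [-0.99,0.05]]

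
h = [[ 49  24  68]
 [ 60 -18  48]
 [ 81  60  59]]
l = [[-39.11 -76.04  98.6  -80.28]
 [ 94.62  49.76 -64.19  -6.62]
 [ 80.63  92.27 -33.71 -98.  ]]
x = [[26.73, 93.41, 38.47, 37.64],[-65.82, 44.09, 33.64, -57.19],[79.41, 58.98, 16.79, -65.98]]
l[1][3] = -6.62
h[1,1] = -18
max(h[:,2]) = 68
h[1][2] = 48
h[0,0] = 49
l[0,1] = -76.04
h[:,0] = [49, 60, 81]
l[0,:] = [-39.11, -76.04, 98.6, -80.28]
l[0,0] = -39.11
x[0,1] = 93.41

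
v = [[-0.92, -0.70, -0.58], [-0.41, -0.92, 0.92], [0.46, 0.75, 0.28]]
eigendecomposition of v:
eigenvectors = [[0.44, 0.81, -0.52],[0.79, -0.58, 0.55],[-0.42, 0.08, 0.65]]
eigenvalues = [-1.63, -0.48, 0.55]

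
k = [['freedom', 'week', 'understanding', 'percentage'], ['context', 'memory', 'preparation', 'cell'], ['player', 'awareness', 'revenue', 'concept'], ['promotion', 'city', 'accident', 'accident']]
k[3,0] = 'promotion'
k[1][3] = 'cell'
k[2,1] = 'awareness'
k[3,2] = 'accident'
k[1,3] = 'cell'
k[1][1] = 'memory'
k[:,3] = ['percentage', 'cell', 'concept', 'accident']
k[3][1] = 'city'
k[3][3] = 'accident'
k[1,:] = ['context', 'memory', 'preparation', 'cell']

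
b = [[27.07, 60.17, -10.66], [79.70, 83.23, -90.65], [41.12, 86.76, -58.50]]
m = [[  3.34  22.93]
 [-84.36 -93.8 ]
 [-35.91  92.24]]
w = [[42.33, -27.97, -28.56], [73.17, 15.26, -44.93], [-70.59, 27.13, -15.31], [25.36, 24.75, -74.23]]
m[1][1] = -93.8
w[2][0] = -70.59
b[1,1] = 83.23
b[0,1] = 60.17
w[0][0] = 42.33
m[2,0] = -35.91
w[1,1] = 15.26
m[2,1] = 92.24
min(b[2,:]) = -58.5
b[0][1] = 60.17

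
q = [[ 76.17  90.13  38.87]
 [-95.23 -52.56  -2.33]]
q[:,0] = [76.17, -95.23]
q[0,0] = 76.17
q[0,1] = 90.13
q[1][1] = -52.56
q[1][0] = -95.23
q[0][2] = 38.87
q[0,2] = 38.87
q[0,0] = 76.17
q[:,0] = [76.17, -95.23]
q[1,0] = -95.23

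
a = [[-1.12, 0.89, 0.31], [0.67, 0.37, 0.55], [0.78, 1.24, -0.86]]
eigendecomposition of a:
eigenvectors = [[-0.36,-0.63,0.04],  [-0.72,-0.0,-0.34],  [-0.59,0.78,0.94]]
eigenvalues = [1.15, -1.5, -1.26]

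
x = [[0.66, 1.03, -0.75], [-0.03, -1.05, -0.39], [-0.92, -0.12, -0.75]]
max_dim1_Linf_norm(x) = 1.05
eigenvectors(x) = [[(0.89+0j), (0.26+0.31j), (0.26-0.31j)], [0.07+0.00j, -0.67+0.00j, -0.67-0.00j], [-0.45+0.00j, (-0.15+0.6j), -0.15-0.60j]]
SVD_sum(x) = [[0.64, 1.11, -0.12], [-0.44, -0.76, 0.08], [-0.24, -0.42, 0.05]] + [[-0.23, 0.08, -0.48], [-0.09, 0.03, -0.18], [-0.45, 0.16, -0.93]] + [[0.25,-0.16,-0.15],[0.5,-0.32,-0.29],[-0.23,0.14,0.13]]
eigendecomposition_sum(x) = [[0.86-0.00j, 0.43+0.00j, -0.44+0.00j],[0.07-0.00j, (0.03+0j), (-0.03+0j)],[(-0.43+0j), -0.22-0.00j, (0.22+0j)]] + [[-0.10+0.12j, 0.30+0.17j, -0.16+0.27j], [(-0.05-0.26j), (-0.54+0.19j), -0.18-0.50j], [(-0.25-0.02j), (0.05+0.53j), -0.48+0.05j]] + [[(-0.1-0.12j),(0.3-0.17j),-0.16-0.27j], [(-0.05+0.26j),-0.54-0.19j,(-0.18+0.5j)], [(-0.25+0.02j),(0.05-0.53j),-0.48-0.05j]]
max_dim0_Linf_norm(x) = 1.05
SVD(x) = [[0.79, 0.45, -0.42],[-0.54, 0.17, -0.82],[-0.30, 0.88, 0.38]] @ diag([1.63656658460517, 1.193151768574917, 0.7973949280628252]) @ [[0.49,0.86,-0.10], [-0.43,0.15,-0.89], [-0.75,0.48,0.45]]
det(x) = 1.56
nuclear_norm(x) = 3.63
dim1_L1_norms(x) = [2.44, 1.47, 1.79]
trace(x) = -1.14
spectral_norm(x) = 1.64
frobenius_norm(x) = 2.18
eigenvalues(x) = [(1.11+0j), (-1.13+0.36j), (-1.13-0.36j)]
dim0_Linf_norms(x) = [0.92, 1.05, 0.75]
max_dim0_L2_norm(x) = 1.48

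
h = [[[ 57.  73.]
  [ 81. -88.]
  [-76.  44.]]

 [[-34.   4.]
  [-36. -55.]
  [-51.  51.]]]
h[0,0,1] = 73.0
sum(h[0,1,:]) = -7.0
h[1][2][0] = -51.0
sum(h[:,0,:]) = 100.0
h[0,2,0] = -76.0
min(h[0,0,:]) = 57.0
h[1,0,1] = 4.0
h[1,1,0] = -36.0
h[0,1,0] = 81.0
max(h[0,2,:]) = 44.0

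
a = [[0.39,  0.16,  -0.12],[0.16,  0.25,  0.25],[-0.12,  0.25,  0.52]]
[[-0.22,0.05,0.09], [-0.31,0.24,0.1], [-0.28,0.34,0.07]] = a @ [[-0.48, 0.53, 0.13], [-0.51, -0.30, 0.29], [-0.41, 0.92, 0.03]]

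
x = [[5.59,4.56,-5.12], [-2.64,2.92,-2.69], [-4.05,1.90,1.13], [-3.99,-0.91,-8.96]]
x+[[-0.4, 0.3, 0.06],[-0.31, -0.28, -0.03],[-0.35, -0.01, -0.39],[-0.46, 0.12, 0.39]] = [[5.19, 4.86, -5.06], [-2.95, 2.64, -2.72], [-4.4, 1.89, 0.74], [-4.45, -0.79, -8.57]]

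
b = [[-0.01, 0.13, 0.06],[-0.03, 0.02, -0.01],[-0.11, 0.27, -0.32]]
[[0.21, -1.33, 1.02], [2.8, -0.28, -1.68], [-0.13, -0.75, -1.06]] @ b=[[-0.07, 0.28, -0.30], [0.17, -0.1, 0.71], [0.14, -0.32, 0.34]]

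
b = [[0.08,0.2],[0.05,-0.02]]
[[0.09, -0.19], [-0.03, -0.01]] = b @ [[-0.38, -0.57], [0.59, -0.72]]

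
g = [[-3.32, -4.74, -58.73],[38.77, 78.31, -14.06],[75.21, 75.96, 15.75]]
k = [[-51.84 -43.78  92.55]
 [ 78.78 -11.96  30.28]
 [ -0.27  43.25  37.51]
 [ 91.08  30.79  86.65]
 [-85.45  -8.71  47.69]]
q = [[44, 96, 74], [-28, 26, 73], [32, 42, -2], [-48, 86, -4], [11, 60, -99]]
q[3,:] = [-48, 86, -4]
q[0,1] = 96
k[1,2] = 30.28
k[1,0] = 78.78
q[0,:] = [44, 96, 74]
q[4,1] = 60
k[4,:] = [-85.45, -8.71, 47.69]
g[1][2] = -14.06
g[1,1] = 78.31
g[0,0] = -3.32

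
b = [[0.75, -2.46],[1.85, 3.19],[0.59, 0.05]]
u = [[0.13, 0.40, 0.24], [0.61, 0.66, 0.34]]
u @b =[[0.98, 0.97],[1.88, 0.62]]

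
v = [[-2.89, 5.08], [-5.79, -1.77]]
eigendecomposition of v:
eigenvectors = [[-0.07+0.68j, (-0.07-0.68j)], [-0.73+0.00j, -0.73-0.00j]]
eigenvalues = [(-2.33+5.39j), (-2.33-5.39j)]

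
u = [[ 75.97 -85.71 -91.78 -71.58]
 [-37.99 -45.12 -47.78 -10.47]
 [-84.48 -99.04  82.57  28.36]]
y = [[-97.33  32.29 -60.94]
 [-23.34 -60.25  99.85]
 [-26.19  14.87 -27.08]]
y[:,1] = [32.29, -60.25, 14.87]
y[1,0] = -23.34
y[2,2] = -27.08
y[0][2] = -60.94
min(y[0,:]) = -97.33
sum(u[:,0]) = -46.50000000000001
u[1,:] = [-37.99, -45.12, -47.78, -10.47]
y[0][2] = -60.94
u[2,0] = -84.48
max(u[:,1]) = -45.12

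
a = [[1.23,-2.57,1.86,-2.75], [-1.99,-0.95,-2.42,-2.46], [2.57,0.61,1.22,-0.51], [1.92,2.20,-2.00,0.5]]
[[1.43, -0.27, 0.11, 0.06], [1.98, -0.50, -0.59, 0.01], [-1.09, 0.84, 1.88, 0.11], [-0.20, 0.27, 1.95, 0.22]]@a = [[2.69, -3.22, 3.33, -3.29], [1.93, -4.95, 4.15, -3.91], [2.03, 3.39, -1.99, 0.03], [4.65, 1.93, 0.91, -1.0]]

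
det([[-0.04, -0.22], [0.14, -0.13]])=0.036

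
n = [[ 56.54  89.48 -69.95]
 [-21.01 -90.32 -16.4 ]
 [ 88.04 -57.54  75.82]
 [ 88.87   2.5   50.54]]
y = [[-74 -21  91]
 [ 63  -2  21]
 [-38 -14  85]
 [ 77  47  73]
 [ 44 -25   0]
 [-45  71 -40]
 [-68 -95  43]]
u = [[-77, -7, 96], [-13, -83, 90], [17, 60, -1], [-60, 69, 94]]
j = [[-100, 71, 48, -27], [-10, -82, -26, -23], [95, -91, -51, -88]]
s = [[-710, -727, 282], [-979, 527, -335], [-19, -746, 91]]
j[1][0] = -10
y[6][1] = -95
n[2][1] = -57.54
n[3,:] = [88.87, 2.5, 50.54]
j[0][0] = -100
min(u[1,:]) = -83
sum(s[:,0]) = -1708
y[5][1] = 71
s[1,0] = -979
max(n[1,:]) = -16.4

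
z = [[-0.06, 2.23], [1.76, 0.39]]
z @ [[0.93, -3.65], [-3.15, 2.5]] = [[-7.08,5.79], [0.41,-5.45]]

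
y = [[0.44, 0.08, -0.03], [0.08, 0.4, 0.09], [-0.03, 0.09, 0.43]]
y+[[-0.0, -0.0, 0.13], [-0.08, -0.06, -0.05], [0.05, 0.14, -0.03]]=[[0.44, 0.08, 0.10], [0.0, 0.34, 0.04], [0.02, 0.23, 0.40]]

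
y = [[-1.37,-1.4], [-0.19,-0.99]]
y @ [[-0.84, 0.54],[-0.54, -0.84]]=[[1.91, 0.44], [0.69, 0.73]]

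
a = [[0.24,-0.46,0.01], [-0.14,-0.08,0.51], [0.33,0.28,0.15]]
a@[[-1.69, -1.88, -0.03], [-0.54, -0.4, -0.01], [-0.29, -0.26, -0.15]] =[[-0.16, -0.27, -0.00],[0.13, 0.16, -0.07],[-0.75, -0.77, -0.04]]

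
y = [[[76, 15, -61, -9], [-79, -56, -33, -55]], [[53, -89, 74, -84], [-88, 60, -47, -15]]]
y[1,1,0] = -88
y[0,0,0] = 76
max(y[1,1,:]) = 60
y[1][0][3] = -84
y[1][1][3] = -15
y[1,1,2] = -47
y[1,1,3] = -15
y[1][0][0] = 53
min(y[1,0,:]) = -89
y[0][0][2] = -61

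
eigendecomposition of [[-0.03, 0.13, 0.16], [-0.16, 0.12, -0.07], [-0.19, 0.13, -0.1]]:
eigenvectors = [[-0.68+0.00j, (-0.68-0j), -0.65+0.00j],[-0.09-0.46j, -0.09+0.46j, -0.65+0.00j],[-0.03-0.56j, (-0.03+0.56j), 0.40+0.00j]]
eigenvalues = [(-0.01+0.22j), (-0.01-0.22j), 0j]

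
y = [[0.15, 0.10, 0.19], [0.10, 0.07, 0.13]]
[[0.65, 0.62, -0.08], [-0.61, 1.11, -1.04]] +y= [[0.80, 0.72, 0.11], [-0.51, 1.18, -0.91]]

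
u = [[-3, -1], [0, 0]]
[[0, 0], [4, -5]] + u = [[-3, -1], [4, -5]]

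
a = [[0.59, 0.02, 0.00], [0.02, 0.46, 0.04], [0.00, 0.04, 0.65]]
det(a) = 0.18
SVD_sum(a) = [[0.00, 0.01, 0.04], [0.01, 0.03, 0.13], [0.04, 0.13, 0.63]] + [[0.58, 0.07, -0.05],[0.07, 0.01, -0.01],[-0.05, -0.01, 0.00]] + [[0.01, -0.06, 0.01], [-0.06, 0.42, -0.08], [0.01, -0.08, 0.02]]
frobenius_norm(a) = 0.99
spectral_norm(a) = 0.66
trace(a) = 1.70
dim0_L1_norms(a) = [0.61, 0.52, 0.69]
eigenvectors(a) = [[-0.14, -0.99, 0.06], [0.97, -0.12, 0.20], [-0.19, 0.09, 0.98]]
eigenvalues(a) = [0.45, 0.59, 0.66]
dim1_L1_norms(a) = [0.61, 0.52, 0.69]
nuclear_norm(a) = 1.70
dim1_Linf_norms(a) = [0.59, 0.46, 0.65]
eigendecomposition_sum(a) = [[0.01, -0.06, 0.01], [-0.06, 0.42, -0.08], [0.01, -0.08, 0.02]] + [[0.58, 0.07, -0.05], [0.07, 0.01, -0.01], [-0.05, -0.01, 0.0]] + [[0.0, 0.01, 0.04], [0.01, 0.03, 0.13], [0.04, 0.13, 0.63]]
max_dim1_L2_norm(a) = 0.65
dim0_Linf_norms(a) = [0.59, 0.46, 0.65]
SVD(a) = [[0.06,-0.99,0.14], [0.2,-0.12,-0.97], [0.98,0.09,0.19]] @ diag([0.6583134962113022, 0.592495030024035, 0.449191473764663]) @ [[0.06, 0.2, 0.98], [-0.99, -0.12, 0.09], [0.14, -0.97, 0.19]]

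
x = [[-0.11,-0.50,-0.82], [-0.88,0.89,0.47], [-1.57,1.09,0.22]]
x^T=[[-0.11, -0.88, -1.57],[-0.5, 0.89, 1.09],[-0.82, 0.47, 0.22]]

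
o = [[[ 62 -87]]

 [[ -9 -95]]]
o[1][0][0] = -9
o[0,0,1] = -87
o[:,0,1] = [-87, -95]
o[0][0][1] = -87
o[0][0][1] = -87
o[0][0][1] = -87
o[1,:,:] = [[-9, -95]]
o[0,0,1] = -87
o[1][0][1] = -95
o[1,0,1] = -95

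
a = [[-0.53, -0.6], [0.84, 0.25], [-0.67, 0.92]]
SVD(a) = [[-0.2, -0.69],[0.55, 0.51],[-0.81, 0.52]] @ diag([1.2139108270399783, 1.1093784313727741]) @ [[0.92,  -0.4], [0.40,  0.92]]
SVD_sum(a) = [[-0.23, 0.1], [0.62, -0.27], [-0.9, 0.39]] + [[-0.30, -0.70], [0.22, 0.52], [0.23, 0.53]]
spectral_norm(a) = 1.21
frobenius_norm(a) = 1.64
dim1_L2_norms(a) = [0.8, 0.88, 1.14]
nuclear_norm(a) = 2.32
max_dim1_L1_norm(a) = 1.59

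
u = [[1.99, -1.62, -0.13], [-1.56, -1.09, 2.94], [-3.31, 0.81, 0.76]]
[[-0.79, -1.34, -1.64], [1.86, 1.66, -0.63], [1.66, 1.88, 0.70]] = u @ [[-0.43, -0.38, 0.14],[-0.07, 0.32, 1.16],[0.38, 0.48, 0.29]]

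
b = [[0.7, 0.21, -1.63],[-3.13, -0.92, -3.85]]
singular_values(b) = [5.11, 1.59]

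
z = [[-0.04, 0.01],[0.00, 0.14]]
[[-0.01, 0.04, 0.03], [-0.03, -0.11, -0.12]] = z @ [[0.19, -1.26, -1.05], [-0.19, -0.80, -0.88]]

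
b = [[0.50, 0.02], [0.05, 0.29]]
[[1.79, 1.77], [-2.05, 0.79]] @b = [[0.98, 0.55],[-0.99, 0.19]]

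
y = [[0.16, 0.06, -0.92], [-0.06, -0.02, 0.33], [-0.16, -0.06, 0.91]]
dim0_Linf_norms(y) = [0.16, 0.06, 0.92]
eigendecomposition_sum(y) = [[0.16,  0.06,  -0.92], [-0.06,  -0.02,  0.33], [-0.16,  -0.06,  0.91]] + [[-0.00,  -0.00,  -0.00], [-0.0,  -0.00,  -0.00], [-0.00,  -0.00,  -0.0]] + [[0.0, -0.00, 0.0], [-0.00, 0.0, -0.00], [-0.00, 0.00, -0.0]]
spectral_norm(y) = 1.36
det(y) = -0.00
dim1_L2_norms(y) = [0.94, 0.34, 0.93]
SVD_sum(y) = [[0.16, 0.06, -0.92], [-0.06, -0.02, 0.33], [-0.16, -0.06, 0.91]] + [[-0.00,0.00,-0.00], [-0.0,0.0,-0.00], [-0.00,0.00,-0.00]] + [[-0.00, -0.00, -0.0], [0.0, 0.0, 0.00], [-0.0, -0.00, -0.0]]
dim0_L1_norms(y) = [0.38, 0.14, 2.16]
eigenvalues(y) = [1.05, -0.0, 0.0]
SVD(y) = [[-0.69, -0.38, 0.62], [0.25, -0.93, -0.29], [0.68, -0.04, 0.73]] @ diag([1.3585988811589498, 0.0028277250978349243, 0.0010411937493770406]) @ [[-0.17, -0.06, 0.98], [0.86, -0.50, 0.12], [-0.48, -0.87, -0.14]]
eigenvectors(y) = [[-0.69, 0.84, 0.18], [0.25, 0.51, -0.98], [0.68, 0.18, -0.03]]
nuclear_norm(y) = 1.36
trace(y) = 1.05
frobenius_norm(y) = 1.36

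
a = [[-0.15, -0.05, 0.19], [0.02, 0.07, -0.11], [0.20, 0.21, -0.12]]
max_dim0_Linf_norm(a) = 0.21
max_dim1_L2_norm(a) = 0.31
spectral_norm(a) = 0.40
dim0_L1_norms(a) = [0.37, 0.33, 0.42]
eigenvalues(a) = [(-0.29+0j), (0.04+0.09j), (0.04-0.09j)]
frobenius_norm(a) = 0.42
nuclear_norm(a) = 0.58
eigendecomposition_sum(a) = [[-0.20+0.00j, (-0.12+0j), (0.15-0j)], [(0.06-0j), (0.04-0j), (-0.05+0j)], [(0.16-0j), 0.09-0.00j, (-0.12+0j)]] + [[(0.03+0.01j), (0.03-0.04j), 0.02+0.02j],[-0.02+0.02j, (0.02+0.06j), (-0.03+0.01j)],[(0.02+0.02j), (0.06-0.01j), 0.00+0.03j]] + [[0.03-0.01j, (0.03+0.04j), (0.02-0.02j)],[(-0.02-0.02j), 0.02-0.06j, (-0.03-0.01j)],[0.02-0.02j, 0.06+0.01j, -0.03j]]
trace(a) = -0.20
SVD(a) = [[-0.58, -0.72, -0.38], [0.29, 0.26, -0.92], [0.76, -0.64, 0.06]] @ diag([0.3978718338190725, 0.12068496001019066, 0.06428953476878668]) @ [[0.62, 0.53, -0.59], [-0.13, -0.67, -0.73], [0.78, -0.53, 0.35]]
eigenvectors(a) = [[-0.76+0.00j,(0.28+0.44j),0.28-0.44j], [0.23+0.00j,(-0.6+0j),(-0.6-0j)], [0.61+0.00j,-0.09+0.59j,-0.09-0.59j]]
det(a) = -0.00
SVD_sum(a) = [[-0.14,-0.12,0.13], [0.07,0.06,-0.07], [0.19,0.16,-0.18]] + [[0.01, 0.06, 0.06], [-0.0, -0.02, -0.02], [0.01, 0.05, 0.06]] + [[-0.02, 0.01, -0.01], [-0.05, 0.03, -0.02], [0.0, -0.00, 0.00]]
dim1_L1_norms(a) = [0.39, 0.2, 0.53]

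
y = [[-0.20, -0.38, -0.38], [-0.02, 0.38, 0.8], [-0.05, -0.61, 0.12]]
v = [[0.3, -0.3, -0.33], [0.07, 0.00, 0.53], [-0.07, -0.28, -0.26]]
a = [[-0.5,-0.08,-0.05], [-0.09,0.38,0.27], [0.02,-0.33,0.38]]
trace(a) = 0.26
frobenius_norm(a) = 0.86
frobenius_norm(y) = 1.23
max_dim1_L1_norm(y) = 1.2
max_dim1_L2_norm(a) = 0.51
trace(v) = 0.04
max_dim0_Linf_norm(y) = 0.8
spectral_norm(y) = 1.06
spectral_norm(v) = 0.74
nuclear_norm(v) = 1.32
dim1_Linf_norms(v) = [0.33, 0.53, 0.28]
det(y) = -0.10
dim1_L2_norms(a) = [0.51, 0.47, 0.5]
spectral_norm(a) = 0.52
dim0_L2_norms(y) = [0.21, 0.81, 0.89]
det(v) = 0.06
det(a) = -0.12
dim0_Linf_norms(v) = [0.3, 0.3, 0.53]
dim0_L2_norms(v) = [0.32, 0.41, 0.68]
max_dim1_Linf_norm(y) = 0.8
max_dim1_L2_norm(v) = 0.54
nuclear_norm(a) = 1.49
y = a + v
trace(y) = 0.30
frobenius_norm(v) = 0.85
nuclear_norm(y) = 1.82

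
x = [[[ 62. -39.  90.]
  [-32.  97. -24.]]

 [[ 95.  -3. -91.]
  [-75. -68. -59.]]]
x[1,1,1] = -68.0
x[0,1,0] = -32.0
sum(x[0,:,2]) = 66.0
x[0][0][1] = -39.0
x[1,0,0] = 95.0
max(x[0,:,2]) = 90.0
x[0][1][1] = 97.0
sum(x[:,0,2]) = -1.0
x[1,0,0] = 95.0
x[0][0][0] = 62.0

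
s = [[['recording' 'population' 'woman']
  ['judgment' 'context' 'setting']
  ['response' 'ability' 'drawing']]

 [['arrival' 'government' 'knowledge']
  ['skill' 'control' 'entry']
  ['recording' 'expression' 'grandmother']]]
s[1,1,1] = 'control'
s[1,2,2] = 'grandmother'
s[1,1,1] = 'control'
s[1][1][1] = 'control'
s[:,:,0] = [['recording', 'judgment', 'response'], ['arrival', 'skill', 'recording']]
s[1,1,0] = 'skill'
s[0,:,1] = ['population', 'context', 'ability']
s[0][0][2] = 'woman'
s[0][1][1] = 'context'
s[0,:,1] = ['population', 'context', 'ability']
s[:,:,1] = [['population', 'context', 'ability'], ['government', 'control', 'expression']]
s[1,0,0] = 'arrival'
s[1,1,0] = 'skill'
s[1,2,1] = 'expression'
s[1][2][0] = 'recording'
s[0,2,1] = 'ability'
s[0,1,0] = 'judgment'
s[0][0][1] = 'population'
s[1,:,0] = ['arrival', 'skill', 'recording']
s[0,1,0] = 'judgment'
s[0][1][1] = 'context'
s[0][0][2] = 'woman'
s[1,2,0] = 'recording'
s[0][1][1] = 'context'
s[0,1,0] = 'judgment'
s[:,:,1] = [['population', 'context', 'ability'], ['government', 'control', 'expression']]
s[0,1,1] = 'context'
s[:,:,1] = [['population', 'context', 'ability'], ['government', 'control', 'expression']]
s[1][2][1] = 'expression'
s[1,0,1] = 'government'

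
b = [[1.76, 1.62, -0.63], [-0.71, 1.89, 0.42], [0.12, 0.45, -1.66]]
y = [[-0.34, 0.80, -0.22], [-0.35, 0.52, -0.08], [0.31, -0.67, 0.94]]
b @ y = [[-1.36, 2.67, -1.11], [-0.29, 0.13, 0.4], [-0.71, 1.44, -1.62]]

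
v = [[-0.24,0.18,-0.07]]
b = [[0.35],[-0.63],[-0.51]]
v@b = [[-0.16]]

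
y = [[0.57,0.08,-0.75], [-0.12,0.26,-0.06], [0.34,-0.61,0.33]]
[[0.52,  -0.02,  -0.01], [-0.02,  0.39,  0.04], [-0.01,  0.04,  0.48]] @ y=[[0.30, 0.04, -0.39], [-0.04, 0.08, 0.0], [0.15, -0.28, 0.16]]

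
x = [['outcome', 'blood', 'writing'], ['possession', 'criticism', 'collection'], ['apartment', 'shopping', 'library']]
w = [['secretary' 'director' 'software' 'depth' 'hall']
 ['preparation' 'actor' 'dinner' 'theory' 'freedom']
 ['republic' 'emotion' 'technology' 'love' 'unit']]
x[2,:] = ['apartment', 'shopping', 'library']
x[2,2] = 'library'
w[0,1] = 'director'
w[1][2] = 'dinner'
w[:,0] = ['secretary', 'preparation', 'republic']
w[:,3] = ['depth', 'theory', 'love']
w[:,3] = ['depth', 'theory', 'love']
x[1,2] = 'collection'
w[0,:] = ['secretary', 'director', 'software', 'depth', 'hall']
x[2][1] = 'shopping'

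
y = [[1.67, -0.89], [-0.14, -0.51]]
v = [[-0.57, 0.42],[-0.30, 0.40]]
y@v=[[-0.68, 0.35],[0.23, -0.26]]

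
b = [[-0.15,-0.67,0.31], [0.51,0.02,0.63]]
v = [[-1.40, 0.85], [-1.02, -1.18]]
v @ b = [[0.64,0.96,0.10], [-0.45,0.66,-1.06]]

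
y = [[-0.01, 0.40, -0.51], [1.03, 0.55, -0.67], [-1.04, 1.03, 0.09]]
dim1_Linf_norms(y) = [0.51, 1.03, 1.04]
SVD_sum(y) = [[0.02, -0.01, -0.01], [0.88, -0.29, -0.29], [-1.16, 0.38, 0.39]] + [[0.07, 0.51, -0.30],[0.11, 0.80, -0.46],[0.09, 0.61, -0.36]] + [[-0.1, -0.1, -0.21], [0.04, 0.04, 0.09], [0.03, 0.03, 0.06]]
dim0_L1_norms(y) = [2.08, 1.98, 1.27]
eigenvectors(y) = [[(0.59+0j), (0.3+0.11j), (0.3-0.11j)], [(-0.05+0j), (0.75+0j), 0.75-0.00j], [0.81+0.00j, 0.31-0.49j, (0.31+0.49j)]]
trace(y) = 0.63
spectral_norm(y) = 1.60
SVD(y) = [[0.02, -0.45, -0.89], [0.60, -0.71, 0.37], [-0.8, -0.54, 0.26]] @ diag([1.6036352729588559, 1.3156655992462643, 0.28368634489898126]) @ [[0.9, -0.30, -0.30], [-0.12, -0.86, 0.50], [0.41, 0.41, 0.81]]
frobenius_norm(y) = 2.09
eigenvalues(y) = [(-0.74+0j), (0.69+0.58j), (0.69-0.58j)]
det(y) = -0.60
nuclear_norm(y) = 3.20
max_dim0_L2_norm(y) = 1.46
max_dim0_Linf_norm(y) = 1.04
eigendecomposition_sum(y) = [[-0.55-0.00j, 0.27+0.00j, -0.12+0.00j], [0.05+0.00j, -0.02-0.00j, 0.01-0.00j], [(-0.75-0j), (0.37+0j), -0.17+0.00j]] + [[(0.27-0.14j), (0.07+0.17j), (-0.19+0.11j)], [(0.49-0.53j), 0.29+0.33j, (-0.34+0.41j)], [(-0.14-0.53j), (0.33-0.05j), 0.13+0.39j]] + [[0.27+0.14j,  0.07-0.17j,  (-0.19-0.11j)], [(0.49+0.53j),  0.29-0.33j,  -0.34-0.41j], [-0.14+0.53j,  (0.33+0.05j),  (0.13-0.39j)]]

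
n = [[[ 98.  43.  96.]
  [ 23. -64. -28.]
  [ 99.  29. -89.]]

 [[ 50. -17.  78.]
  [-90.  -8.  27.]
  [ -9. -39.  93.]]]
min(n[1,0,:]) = -17.0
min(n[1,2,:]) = -39.0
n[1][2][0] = -9.0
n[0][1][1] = -64.0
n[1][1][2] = 27.0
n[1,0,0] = 50.0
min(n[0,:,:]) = -89.0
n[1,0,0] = 50.0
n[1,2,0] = -9.0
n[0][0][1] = 43.0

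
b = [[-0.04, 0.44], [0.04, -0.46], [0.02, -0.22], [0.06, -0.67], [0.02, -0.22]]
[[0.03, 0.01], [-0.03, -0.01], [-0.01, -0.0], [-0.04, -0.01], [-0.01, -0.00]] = b @[[-0.05, 0.07], [0.06, 0.02]]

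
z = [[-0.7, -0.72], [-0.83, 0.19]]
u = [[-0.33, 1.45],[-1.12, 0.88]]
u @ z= [[-0.97, 0.51], [0.05, 0.97]]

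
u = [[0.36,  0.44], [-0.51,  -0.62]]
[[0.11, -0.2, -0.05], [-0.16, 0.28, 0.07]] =u@[[0.25, -0.12, 0.09], [0.05, -0.36, -0.19]]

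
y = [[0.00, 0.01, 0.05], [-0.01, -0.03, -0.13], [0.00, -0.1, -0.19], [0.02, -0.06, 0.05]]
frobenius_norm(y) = 0.27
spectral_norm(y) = 0.26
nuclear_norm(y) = 0.34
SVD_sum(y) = [[0.0, 0.02, 0.05], [-0.00, -0.05, -0.12], [-0.01, -0.08, -0.2], [0.00, 0.01, 0.02]] + [[0.00, -0.01, 0.0], [-0.01, 0.02, -0.01], [0.01, -0.02, 0.01], [0.02, -0.07, 0.03]] + [[-0.00, -0.00, 0.00],  [-0.0, -0.00, 0.0],  [-0.00, -0.0, 0.0],  [0.00, 0.00, -0.00]]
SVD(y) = [[-0.2, 0.1, -0.95],[0.51, -0.25, -0.31],[0.83, 0.29, -0.03],[-0.1, 0.92, 0.03]] @ diag([0.2571636733963289, 0.0833809434985511, 0.0038030706800855083]) @ [[-0.03, -0.37, -0.93], [0.25, -0.9, 0.35], [0.97, 0.22, -0.12]]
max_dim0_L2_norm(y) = 0.24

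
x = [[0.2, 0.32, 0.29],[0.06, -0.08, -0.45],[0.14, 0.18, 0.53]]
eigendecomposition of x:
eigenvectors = [[0.70+0.00j,-0.08-0.23j,(-0.08+0.23j)], [(-0.72+0j),0.65-0.15j,0.65+0.15j], [0.05+0.00j,(-0.7+0j),-0.70-0.00j]]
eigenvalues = [(-0.11+0j), (0.38+0.08j), (0.38-0.08j)]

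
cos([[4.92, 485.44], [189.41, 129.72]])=[[-0.16,  1.51], [0.59,  0.22]]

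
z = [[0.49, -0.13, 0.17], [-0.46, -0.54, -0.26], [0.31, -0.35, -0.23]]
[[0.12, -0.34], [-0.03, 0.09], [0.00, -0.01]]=z @ [[0.08, -0.22], [-0.18, 0.49], [0.36, -0.99]]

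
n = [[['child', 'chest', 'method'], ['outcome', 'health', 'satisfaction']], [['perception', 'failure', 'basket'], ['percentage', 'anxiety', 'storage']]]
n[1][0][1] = 'failure'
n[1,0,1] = 'failure'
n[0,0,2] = 'method'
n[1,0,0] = 'perception'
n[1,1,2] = 'storage'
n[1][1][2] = 'storage'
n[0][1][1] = 'health'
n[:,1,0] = ['outcome', 'percentage']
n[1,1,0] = 'percentage'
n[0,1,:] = ['outcome', 'health', 'satisfaction']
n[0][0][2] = 'method'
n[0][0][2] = 'method'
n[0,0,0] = 'child'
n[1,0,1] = 'failure'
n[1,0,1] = 'failure'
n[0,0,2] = 'method'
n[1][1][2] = 'storage'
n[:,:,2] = [['method', 'satisfaction'], ['basket', 'storage']]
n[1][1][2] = 'storage'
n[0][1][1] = 'health'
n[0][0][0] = 'child'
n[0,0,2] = 'method'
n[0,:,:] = [['child', 'chest', 'method'], ['outcome', 'health', 'satisfaction']]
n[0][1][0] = 'outcome'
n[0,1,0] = 'outcome'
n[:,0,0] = ['child', 'perception']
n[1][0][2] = 'basket'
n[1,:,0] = ['perception', 'percentage']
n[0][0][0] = 'child'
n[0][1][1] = 'health'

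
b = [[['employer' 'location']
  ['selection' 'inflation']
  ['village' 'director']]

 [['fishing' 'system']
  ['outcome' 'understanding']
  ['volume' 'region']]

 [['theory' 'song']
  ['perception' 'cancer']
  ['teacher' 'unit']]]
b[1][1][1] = 'understanding'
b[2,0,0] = 'theory'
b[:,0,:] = [['employer', 'location'], ['fishing', 'system'], ['theory', 'song']]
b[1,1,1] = 'understanding'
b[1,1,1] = 'understanding'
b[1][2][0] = 'volume'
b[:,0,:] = [['employer', 'location'], ['fishing', 'system'], ['theory', 'song']]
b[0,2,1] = 'director'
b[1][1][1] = 'understanding'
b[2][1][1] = 'cancer'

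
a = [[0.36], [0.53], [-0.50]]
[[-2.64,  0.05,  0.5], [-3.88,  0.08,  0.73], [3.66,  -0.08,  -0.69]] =a @ [[-7.33, 0.15, 1.38]]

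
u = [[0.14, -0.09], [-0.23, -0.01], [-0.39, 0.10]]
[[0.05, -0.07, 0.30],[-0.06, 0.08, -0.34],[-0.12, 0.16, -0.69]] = u@[[0.26, -0.36, 1.53], [-0.16, 0.23, -0.98]]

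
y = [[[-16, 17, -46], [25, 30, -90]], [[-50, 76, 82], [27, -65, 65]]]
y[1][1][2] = 65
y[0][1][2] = -90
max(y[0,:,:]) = 30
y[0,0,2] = -46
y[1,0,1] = 76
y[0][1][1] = 30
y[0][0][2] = -46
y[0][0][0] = -16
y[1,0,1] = 76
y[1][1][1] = -65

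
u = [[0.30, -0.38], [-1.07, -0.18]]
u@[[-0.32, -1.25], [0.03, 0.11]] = [[-0.11,-0.42], [0.34,1.32]]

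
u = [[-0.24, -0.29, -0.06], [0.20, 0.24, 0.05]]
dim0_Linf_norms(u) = [0.24, 0.29, 0.06]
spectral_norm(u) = 0.50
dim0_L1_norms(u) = [0.44, 0.53, 0.11]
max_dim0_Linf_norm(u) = 0.29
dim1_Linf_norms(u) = [0.29, 0.24]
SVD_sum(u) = [[-0.24, -0.29, -0.06], [0.2, 0.24, 0.05]] + [[0.00,-0.0,0.0], [0.00,-0.00,0.0]]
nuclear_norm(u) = 0.50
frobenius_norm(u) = 0.50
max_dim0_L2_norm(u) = 0.38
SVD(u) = [[-0.77, 0.64], [0.64, 0.77]] @ diag([0.49537794384843997, 0.0008323151397469442]) @ [[0.63, 0.76, 0.16],[0.74, -0.65, 0.18]]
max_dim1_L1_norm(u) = 0.59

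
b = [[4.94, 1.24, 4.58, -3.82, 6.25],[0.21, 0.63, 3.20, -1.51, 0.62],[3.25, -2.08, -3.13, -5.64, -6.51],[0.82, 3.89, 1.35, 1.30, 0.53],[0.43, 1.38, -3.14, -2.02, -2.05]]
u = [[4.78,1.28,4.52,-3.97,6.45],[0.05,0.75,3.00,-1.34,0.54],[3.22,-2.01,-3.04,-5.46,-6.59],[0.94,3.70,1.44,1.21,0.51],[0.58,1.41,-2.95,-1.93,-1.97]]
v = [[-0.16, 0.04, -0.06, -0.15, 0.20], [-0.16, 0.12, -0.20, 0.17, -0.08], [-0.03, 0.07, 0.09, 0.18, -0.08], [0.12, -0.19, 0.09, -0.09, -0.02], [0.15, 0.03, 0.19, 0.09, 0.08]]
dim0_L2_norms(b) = [5.99, 4.83, 7.26, 7.38, 9.29]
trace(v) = 0.04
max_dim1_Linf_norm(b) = 6.51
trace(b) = 1.69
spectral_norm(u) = 11.80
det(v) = -0.00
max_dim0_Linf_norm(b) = 6.51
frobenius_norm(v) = 0.63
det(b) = -1938.21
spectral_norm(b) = 11.83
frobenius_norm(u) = 15.74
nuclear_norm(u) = 29.19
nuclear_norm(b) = 29.57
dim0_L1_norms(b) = [9.65, 9.22, 15.4, 14.29, 15.96]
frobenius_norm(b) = 15.89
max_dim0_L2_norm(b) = 9.29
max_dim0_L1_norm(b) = 15.96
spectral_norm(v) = 0.45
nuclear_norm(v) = 1.19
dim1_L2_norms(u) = [10.11, 3.41, 9.84, 4.29, 4.32]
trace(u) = 1.73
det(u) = -1779.32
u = b + v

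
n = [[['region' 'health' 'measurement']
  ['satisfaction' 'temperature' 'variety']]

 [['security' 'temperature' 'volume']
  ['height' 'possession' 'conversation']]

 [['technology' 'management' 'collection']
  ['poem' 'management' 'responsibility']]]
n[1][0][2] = 'volume'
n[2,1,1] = 'management'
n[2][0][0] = 'technology'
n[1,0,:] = ['security', 'temperature', 'volume']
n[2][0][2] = 'collection'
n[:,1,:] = [['satisfaction', 'temperature', 'variety'], ['height', 'possession', 'conversation'], ['poem', 'management', 'responsibility']]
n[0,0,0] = 'region'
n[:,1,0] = ['satisfaction', 'height', 'poem']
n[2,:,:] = [['technology', 'management', 'collection'], ['poem', 'management', 'responsibility']]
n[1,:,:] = [['security', 'temperature', 'volume'], ['height', 'possession', 'conversation']]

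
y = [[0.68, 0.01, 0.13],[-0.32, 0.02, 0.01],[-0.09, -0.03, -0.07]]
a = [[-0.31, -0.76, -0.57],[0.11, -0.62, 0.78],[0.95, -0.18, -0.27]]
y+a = [[0.37, -0.75, -0.44],  [-0.21, -0.60, 0.79],  [0.86, -0.21, -0.34]]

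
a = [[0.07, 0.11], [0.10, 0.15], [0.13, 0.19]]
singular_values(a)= [0.32, 0.0]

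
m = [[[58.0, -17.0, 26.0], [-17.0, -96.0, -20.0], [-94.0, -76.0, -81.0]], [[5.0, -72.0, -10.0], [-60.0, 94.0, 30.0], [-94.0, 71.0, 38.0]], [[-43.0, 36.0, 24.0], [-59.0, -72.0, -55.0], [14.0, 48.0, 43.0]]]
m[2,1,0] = -59.0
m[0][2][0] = -94.0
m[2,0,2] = 24.0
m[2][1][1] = -72.0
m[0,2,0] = -94.0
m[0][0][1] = -17.0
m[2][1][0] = -59.0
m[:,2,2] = [-81.0, 38.0, 43.0]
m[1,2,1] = 71.0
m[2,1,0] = -59.0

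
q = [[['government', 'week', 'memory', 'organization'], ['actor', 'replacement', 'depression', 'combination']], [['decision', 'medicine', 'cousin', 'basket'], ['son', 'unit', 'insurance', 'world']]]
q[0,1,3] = 'combination'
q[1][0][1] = 'medicine'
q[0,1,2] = 'depression'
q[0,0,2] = 'memory'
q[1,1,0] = 'son'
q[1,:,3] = ['basket', 'world']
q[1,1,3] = 'world'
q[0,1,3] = 'combination'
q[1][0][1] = 'medicine'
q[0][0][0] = 'government'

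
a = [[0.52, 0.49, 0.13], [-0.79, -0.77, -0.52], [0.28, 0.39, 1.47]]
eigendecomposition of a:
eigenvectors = [[0.58, -0.67, 0.01], [-0.81, 0.74, -0.24], [0.10, -0.07, 0.97]]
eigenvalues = [-0.14, -0.01, 1.38]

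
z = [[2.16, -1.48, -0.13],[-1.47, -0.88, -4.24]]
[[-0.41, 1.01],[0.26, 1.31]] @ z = [[-2.37, -0.28, -4.23],[-1.36, -1.54, -5.59]]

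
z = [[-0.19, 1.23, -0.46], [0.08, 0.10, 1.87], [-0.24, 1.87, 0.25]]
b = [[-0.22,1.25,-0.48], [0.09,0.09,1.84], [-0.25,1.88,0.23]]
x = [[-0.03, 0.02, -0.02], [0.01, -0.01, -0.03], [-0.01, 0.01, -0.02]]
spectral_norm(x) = 0.05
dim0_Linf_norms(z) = [0.24, 1.87, 1.87]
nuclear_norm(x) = 0.08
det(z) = 0.00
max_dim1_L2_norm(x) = 0.04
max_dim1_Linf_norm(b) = 1.88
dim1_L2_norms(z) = [1.33, 1.87, 1.9]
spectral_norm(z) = 2.26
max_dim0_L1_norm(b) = 3.22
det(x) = -0.00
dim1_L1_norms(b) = [1.95, 2.02, 2.36]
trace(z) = 0.16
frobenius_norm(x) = 0.06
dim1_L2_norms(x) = [0.04, 0.03, 0.02]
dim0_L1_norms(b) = [0.56, 3.22, 2.55]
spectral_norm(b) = 2.28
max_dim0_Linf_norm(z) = 1.87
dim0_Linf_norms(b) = [0.25, 1.88, 1.84]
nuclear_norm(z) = 4.21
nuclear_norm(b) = 4.22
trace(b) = 0.10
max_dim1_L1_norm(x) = 0.07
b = x + z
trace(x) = -0.06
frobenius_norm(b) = 2.98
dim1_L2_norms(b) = [1.36, 1.84, 1.91]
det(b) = 0.06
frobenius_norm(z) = 2.98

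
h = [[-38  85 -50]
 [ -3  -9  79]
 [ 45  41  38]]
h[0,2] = -50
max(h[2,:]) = 45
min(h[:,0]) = -38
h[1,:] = [-3, -9, 79]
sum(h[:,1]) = 117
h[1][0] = -3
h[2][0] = 45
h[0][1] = 85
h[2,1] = 41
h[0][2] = -50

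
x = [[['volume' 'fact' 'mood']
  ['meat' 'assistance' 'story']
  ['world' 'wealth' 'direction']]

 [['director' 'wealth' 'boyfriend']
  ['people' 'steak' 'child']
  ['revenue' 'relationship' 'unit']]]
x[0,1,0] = 'meat'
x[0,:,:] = [['volume', 'fact', 'mood'], ['meat', 'assistance', 'story'], ['world', 'wealth', 'direction']]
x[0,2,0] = 'world'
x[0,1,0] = 'meat'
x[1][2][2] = 'unit'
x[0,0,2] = 'mood'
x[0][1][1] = 'assistance'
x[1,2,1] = 'relationship'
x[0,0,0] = 'volume'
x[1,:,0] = ['director', 'people', 'revenue']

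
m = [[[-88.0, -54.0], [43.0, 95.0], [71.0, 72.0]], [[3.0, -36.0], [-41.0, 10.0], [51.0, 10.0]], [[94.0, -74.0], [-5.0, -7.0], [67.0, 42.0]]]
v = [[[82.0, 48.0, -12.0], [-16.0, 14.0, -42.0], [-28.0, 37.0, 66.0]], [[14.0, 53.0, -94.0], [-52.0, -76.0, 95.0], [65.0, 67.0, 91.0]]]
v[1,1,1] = -76.0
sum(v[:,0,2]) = -106.0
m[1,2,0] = 51.0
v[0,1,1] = 14.0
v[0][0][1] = 48.0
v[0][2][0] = -28.0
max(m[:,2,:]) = 72.0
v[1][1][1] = -76.0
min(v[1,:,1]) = -76.0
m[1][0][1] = -36.0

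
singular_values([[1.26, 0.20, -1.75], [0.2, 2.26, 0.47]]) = [2.32, 2.16]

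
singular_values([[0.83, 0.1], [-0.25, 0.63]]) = [0.88, 0.63]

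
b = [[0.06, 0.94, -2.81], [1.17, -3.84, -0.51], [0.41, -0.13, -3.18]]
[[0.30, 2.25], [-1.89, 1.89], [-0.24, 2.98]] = b @ [[-0.22, 2.32], [0.42, 0.3], [0.03, -0.65]]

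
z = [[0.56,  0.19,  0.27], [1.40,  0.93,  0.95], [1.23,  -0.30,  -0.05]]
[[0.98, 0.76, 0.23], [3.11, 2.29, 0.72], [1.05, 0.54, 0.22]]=z @ [[1.18, 0.41, 0.24],[1.28, -0.52, 0.2],[0.28, 2.32, 0.21]]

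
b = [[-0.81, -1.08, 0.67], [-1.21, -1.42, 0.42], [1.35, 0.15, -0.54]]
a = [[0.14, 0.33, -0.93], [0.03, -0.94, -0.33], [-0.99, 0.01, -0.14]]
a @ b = [[-1.77,-0.76,0.73], [0.67,1.25,-0.20], [0.6,1.03,-0.58]]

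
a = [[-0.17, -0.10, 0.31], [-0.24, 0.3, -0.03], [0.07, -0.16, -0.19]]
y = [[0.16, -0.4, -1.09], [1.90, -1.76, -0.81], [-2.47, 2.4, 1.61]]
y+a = [[-0.01, -0.5, -0.78], [1.66, -1.46, -0.84], [-2.40, 2.24, 1.42]]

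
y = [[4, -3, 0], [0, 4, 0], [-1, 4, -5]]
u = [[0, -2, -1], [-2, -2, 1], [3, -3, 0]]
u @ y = [[1, -12, 5], [-9, 2, -5], [12, -21, 0]]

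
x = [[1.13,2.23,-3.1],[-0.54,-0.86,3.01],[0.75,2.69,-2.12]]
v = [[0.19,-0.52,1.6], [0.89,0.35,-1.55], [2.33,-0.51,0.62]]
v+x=[[1.32, 1.71, -1.5], [0.35, -0.51, 1.46], [3.08, 2.18, -1.50]]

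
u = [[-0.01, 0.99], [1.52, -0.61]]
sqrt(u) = [[0.60+0.48j, 0.38-0.49j],[0.59-0.75j, 0.37+0.78j]]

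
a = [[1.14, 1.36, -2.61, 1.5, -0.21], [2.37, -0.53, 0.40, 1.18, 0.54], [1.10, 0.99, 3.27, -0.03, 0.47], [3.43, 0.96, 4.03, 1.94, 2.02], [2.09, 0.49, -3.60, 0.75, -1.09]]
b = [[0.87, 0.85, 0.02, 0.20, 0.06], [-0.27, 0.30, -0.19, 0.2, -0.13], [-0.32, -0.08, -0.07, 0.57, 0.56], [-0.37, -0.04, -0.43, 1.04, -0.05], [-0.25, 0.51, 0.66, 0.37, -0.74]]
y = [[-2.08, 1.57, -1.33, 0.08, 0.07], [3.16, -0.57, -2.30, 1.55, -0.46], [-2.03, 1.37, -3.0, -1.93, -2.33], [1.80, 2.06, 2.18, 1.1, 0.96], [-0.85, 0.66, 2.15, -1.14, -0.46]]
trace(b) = 1.40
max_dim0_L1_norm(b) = 2.38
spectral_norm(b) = 1.43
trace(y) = -5.01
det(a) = -11.84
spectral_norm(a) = 7.46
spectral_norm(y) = 6.05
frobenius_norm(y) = 8.52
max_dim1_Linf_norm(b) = 1.04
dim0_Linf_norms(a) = [3.43, 1.36, 4.03, 1.94, 2.02]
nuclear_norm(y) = 15.99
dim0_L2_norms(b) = [1.06, 1.04, 0.81, 1.27, 0.94]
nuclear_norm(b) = 4.67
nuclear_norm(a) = 15.88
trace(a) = 4.73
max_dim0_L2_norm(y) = 5.04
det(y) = 36.64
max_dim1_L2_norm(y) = 4.91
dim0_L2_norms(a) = [4.93, 2.07, 6.85, 2.82, 2.41]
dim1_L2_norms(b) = [1.23, 0.51, 0.87, 1.19, 1.2]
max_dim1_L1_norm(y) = 10.66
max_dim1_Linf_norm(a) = 4.03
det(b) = -0.32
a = b @ y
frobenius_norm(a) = 9.44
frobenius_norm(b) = 2.32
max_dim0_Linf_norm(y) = 3.16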